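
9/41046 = 3/13682 = 0.00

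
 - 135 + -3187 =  - 3322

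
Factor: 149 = 149^1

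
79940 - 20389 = 59551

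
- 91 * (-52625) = 4788875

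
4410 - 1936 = 2474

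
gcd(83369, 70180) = 121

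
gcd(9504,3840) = 96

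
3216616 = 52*61858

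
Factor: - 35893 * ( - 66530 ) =2^1*5^1*11^1*13^1*251^1 * 6653^1  =  2387961290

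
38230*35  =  1338050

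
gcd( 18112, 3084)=4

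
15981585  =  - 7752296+23733881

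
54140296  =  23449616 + 30690680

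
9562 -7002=2560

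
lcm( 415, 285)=23655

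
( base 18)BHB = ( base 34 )3C5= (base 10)3881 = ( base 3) 12022202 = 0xf29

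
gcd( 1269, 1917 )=27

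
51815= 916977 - 865162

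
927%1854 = 927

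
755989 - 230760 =525229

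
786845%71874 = 68105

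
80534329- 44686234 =35848095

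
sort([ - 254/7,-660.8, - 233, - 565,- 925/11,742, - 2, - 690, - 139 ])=[ - 690, - 660.8, - 565,-233, - 139, - 925/11, - 254/7,-2, 742 ] 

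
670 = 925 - 255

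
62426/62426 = 1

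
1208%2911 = 1208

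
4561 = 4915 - 354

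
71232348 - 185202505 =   -  113970157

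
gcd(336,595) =7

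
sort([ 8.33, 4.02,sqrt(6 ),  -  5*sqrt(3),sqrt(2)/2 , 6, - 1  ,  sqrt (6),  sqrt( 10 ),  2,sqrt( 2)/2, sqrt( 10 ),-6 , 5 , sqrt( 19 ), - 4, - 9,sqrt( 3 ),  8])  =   [-9, - 5 * sqrt( 3 ), - 6,-4, - 1, sqrt(2)/2,  sqrt(2 )/2,sqrt ( 3 ), 2, sqrt(6 ),sqrt(6), sqrt( 10), sqrt(10 ),  4.02, sqrt( 19 ), 5,6,8,8.33 ] 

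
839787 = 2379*353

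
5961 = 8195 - 2234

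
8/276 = 2/69=0.03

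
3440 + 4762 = 8202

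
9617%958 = 37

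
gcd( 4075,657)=1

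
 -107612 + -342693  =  -450305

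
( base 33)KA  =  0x29E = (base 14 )35c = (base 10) 670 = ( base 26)PK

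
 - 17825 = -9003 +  - 8822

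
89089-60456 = 28633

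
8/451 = 8/451 = 0.02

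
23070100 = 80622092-57551992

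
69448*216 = 15000768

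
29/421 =29/421 = 0.07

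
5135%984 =215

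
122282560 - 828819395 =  - 706536835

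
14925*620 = 9253500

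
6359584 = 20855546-14495962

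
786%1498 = 786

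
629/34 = 18+1/2 = 18.50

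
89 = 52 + 37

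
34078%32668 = 1410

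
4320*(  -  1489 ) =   -  6432480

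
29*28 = 812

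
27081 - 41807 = -14726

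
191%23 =7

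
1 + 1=2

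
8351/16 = 8351/16 = 521.94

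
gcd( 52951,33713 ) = 1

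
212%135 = 77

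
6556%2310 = 1936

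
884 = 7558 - 6674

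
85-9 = 76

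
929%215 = 69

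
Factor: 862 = 2^1 * 431^1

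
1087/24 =45 + 7/24  =  45.29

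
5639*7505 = 42320695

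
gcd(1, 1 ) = 1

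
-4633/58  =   - 80+7/58 = - 79.88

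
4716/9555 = 1572/3185  =  0.49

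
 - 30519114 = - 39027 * 782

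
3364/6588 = 841/1647 = 0.51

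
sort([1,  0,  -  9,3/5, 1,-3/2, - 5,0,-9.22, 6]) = [ - 9.22,- 9, - 5, -3/2, 0, 0,3/5 , 1,1,6 ]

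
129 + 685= 814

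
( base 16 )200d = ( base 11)618a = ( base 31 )8gl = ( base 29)9lr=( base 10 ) 8205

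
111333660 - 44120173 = 67213487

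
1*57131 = 57131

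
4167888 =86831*48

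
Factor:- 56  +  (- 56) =-112 =- 2^4*7^1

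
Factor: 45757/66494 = 2^( - 1)*33247^( - 1)*45757^1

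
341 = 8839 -8498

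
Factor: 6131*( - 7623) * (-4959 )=3^4*7^1*11^2*19^1*29^1*6131^1= 231766863867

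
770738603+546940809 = 1317679412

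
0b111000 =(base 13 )44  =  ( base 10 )56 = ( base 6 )132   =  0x38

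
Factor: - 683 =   -  683^1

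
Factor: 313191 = 3^2*17^1*23^1*89^1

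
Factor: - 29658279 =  - 3^1*7^2 * 201757^1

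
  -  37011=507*(  -  73)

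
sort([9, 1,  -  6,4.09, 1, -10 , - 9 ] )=[ -10, - 9, - 6, 1, 1 , 4.09, 9]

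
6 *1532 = 9192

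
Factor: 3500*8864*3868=2^9*5^3*7^1*277^1*967^1= 120000832000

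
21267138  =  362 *58749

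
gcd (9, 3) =3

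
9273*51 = 472923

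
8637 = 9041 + -404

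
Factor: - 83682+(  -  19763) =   -  103445  =  - 5^1*17^1 * 1217^1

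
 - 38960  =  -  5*7792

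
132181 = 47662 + 84519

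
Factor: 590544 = 2^4*3^3*1367^1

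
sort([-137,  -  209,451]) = [ - 209, - 137,  451 ]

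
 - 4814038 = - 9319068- - 4505030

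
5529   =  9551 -4022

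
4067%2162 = 1905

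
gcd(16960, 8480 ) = 8480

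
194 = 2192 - 1998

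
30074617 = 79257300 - 49182683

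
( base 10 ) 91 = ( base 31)2t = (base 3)10101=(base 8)133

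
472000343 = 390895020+81105323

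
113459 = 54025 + 59434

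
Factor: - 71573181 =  - 3^1*23857727^1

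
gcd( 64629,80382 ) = 3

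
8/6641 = 8/6641 =0.00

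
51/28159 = 51/28159 = 0.00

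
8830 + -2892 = 5938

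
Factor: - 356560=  - 2^4*5^1*4457^1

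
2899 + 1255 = 4154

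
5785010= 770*7513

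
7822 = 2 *3911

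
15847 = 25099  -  9252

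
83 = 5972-5889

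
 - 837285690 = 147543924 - 984829614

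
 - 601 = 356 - 957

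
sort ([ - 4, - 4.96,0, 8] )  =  [-4.96, - 4, 0, 8 ]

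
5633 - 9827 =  - 4194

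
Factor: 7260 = 2^2*3^1*5^1*11^2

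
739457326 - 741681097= - 2223771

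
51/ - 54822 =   -  1 + 18257/18274=-  0.00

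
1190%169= 7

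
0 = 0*( - 6647 )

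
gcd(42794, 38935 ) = 1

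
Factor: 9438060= 2^2*3^1*5^1*17^1*19^1*487^1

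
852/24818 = 426/12409=0.03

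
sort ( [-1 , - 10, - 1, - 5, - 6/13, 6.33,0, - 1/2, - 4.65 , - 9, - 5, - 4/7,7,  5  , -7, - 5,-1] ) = [ - 10,-9 , - 7,  -  5, - 5, - 5, -4.65,-1, - 1, - 1, - 4/7, - 1/2,  -  6/13 , 0,  5,6.33, 7]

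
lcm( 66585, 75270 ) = 1731210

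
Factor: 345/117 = 115/39 = 3^( - 1)* 5^1*13^(  -  1 )*23^1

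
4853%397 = 89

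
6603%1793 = 1224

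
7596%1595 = 1216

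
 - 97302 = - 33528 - 63774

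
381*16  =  6096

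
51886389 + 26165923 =78052312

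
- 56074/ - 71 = 56074/71 = 789.77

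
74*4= 296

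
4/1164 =1/291 = 0.00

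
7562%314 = 26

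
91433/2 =91433/2 = 45716.50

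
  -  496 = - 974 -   -  478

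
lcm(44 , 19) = 836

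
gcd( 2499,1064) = 7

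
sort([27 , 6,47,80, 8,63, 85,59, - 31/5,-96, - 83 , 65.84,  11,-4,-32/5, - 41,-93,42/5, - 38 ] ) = [-96, - 93,-83  , -41, - 38, - 32/5,-31/5, - 4,  6 , 8, 42/5 , 11 , 27,47,59, 63, 65.84,  80, 85]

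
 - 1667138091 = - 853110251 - 814027840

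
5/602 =5/602 = 0.01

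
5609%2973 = 2636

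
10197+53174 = 63371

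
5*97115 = 485575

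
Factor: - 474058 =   -  2^1*13^1  *18233^1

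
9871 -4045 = 5826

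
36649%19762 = 16887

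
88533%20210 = 7693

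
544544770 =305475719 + 239069051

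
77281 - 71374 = 5907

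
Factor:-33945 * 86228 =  - 2927009460=- 2^2*3^1 * 5^1*31^1 * 73^1*21557^1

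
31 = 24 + 7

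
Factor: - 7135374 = -2^1 * 3^1*19^1*62591^1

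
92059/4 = 92059/4 = 23014.75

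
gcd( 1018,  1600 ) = 2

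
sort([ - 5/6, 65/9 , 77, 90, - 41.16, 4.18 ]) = [-41.16, - 5/6, 4.18,  65/9,77, 90] 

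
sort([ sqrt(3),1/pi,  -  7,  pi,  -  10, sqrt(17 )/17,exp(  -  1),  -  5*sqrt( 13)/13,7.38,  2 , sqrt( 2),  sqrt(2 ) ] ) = [  -  10, - 7,-5*sqrt( 13)/13 , sqrt(17 )/17,1/pi,exp( - 1 ),sqrt(2), sqrt (2 ),sqrt(3) , 2, pi, 7.38 ] 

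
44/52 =11/13 = 0.85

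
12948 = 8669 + 4279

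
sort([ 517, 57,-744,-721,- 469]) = [-744, - 721,-469, 57,  517 ] 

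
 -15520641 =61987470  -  77508111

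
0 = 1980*0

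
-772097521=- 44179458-727918063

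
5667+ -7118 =-1451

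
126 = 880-754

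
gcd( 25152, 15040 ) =64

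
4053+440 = 4493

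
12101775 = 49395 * 245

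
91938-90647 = 1291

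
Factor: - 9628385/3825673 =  - 5^1*13^1*167^1*239^( - 1)*887^1*16007^ (  -  1)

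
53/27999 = 53/27999 = 0.00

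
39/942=13/314 = 0.04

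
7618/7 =1088 + 2/7 = 1088.29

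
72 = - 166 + 238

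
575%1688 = 575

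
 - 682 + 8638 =7956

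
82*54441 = 4464162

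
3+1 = 4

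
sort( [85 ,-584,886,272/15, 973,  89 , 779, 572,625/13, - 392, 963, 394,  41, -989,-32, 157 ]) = [ - 989, - 584, - 392, - 32,272/15,41,625/13, 85, 89, 157,394,572, 779 , 886, 963,973]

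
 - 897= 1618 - 2515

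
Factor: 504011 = 504011^1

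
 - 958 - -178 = - 780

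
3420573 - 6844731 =  -  3424158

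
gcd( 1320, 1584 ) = 264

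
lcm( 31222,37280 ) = 2497760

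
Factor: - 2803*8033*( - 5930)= 2^1 * 5^1*29^1*277^1*593^1 * 2803^1=133522839070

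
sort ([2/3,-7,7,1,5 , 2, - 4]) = [ - 7, - 4 , 2/3, 1, 2, 5,7 ] 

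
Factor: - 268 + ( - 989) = - 1257 = - 3^1 * 419^1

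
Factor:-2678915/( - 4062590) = 535783/812518 = 2^( - 1 ) * 7^( - 2 )*8291^( - 1 )*535783^1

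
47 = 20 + 27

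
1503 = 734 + 769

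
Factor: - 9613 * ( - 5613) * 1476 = 2^2* 3^3*41^1 *1871^1*9613^1 = 79641667044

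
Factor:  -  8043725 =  - 5^2*31^1*97^1*107^1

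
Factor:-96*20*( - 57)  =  109440 = 2^7*3^2*5^1*19^1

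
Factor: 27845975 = 5^2*709^1*1571^1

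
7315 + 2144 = 9459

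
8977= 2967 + 6010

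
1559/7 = 222  +  5/7=222.71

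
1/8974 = 1/8974= 0.00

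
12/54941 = 12/54941 = 0.00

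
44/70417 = 44/70417= 0.00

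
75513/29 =75513/29 = 2603.90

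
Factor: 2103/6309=1/3 =3^( - 1 ) 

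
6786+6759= 13545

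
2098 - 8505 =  -6407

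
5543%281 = 204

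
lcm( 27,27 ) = 27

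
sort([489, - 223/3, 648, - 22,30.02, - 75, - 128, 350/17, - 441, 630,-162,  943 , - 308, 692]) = [ - 441, - 308, - 162, - 128, - 75, - 223/3, - 22, 350/17, 30.02 , 489,  630, 648,  692,943]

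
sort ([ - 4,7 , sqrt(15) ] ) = [ - 4, sqrt (15),7]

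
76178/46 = 38089/23   =  1656.04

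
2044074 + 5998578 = 8042652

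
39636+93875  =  133511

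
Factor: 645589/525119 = 75017^( -1 )*92227^1 = 92227/75017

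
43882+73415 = 117297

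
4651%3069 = 1582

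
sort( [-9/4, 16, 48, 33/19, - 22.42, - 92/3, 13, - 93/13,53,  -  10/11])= [ - 92/3,-22.42, - 93/13, - 9/4,-10/11,33/19, 13, 16, 48,53]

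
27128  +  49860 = 76988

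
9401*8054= 75715654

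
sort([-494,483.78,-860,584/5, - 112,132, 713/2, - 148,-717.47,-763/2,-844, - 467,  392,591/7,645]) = [ - 860, - 844, - 717.47,-494, - 467,-763/2, - 148,-112,591/7,584/5, 132,713/2, 392,483.78, 645]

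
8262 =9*918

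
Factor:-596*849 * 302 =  - 2^3*3^1*149^1*151^1*283^1 = - 152813208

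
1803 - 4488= -2685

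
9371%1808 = 331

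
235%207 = 28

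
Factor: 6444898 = 2^1*397^1*8117^1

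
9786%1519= 672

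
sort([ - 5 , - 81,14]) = [ - 81, - 5, 14] 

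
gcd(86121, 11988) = 9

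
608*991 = 602528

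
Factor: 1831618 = 2^1 * 359^1*2551^1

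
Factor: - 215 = -5^1* 43^1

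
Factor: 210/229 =2^1 * 3^1 *5^1*7^1*229^( - 1 ) 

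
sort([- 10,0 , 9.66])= [ - 10,  0 , 9.66 ]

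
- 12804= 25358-38162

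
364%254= 110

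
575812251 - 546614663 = 29197588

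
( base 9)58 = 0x35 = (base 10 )53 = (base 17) 32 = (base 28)1P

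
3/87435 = 1/29145 =0.00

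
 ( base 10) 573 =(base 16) 23D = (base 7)1446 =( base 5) 4243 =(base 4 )20331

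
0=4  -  4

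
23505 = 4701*5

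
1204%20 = 4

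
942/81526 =471/40763 = 0.01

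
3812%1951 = 1861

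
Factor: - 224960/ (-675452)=56240/168863 = 2^4*5^1*19^1*37^1*168863^( - 1)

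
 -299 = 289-588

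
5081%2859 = 2222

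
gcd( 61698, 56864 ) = 2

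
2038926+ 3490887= 5529813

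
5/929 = 5/929=0.01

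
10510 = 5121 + 5389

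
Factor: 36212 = 2^2*11^1 * 823^1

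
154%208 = 154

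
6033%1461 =189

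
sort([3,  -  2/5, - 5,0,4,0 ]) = [ - 5, - 2/5, 0,0,  3, 4 ]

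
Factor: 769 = 769^1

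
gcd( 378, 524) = 2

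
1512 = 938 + 574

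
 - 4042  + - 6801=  - 10843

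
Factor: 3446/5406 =1723/2703=3^( - 1) * 17^( - 1) * 53^( - 1 )*1723^1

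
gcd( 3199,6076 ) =7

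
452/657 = 452/657 = 0.69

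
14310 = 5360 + 8950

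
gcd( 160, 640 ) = 160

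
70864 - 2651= 68213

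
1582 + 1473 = 3055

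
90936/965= 90936/965 = 94.23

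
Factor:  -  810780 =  - 2^2*3^1*5^1*13513^1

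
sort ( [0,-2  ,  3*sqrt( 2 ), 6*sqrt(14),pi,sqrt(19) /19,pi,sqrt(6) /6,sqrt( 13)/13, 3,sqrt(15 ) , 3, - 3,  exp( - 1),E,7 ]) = [ - 3,- 2,0,sqrt ( 19 ) /19,sqrt( 13) /13,exp( - 1 ),  sqrt(6 ) /6,E, 3 , 3, pi, pi,sqrt(15 ),  3 * sqrt(2), 7, 6 * sqrt( 14 )]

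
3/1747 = 3/1747 = 0.00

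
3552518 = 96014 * 37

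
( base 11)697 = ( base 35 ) nr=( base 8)1500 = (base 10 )832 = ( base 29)SK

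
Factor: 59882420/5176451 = 2^2*5^1*7^ ( - 1)*13^1*109^1 * 2113^1*739493^( - 1) 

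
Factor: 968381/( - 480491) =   -  11^(-3 )*19^(-2 )*968381^1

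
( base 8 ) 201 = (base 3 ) 11210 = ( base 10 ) 129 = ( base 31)45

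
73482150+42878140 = 116360290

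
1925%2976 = 1925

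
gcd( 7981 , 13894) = 1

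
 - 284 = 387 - 671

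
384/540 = 32/45  =  0.71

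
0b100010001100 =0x88c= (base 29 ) 2HD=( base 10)2188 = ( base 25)3cd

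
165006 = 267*618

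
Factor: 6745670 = 2^1*5^1 * 23^1*139^1*211^1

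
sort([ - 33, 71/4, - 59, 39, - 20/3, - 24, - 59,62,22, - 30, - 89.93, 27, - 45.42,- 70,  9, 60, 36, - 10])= [-89.93, - 70  , - 59 ,-59,- 45.42, - 33,  -  30, - 24 , - 10, - 20/3 , 9,71/4,22, 27, 36, 39, 60, 62 ] 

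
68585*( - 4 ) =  - 274340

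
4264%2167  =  2097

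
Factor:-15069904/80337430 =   -  2^3*5^( - 1) * 31^( - 1 )*109^1*337^( - 1)*769^(- 1)*8641^1 = - 7534952/40168715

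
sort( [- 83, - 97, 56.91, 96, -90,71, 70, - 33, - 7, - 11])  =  [ - 97, - 90, - 83, - 33,-11, - 7, 56.91,  70,71,96] 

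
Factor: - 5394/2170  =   - 87/35 = - 3^1*5^(- 1)*7^ (  -  1)*29^1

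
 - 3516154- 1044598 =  - 4560752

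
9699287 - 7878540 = 1820747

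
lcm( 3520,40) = 3520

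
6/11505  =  2/3835  =  0.00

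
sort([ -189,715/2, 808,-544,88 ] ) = [ - 544, - 189, 88, 715/2, 808]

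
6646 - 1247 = 5399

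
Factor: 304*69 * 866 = 18165216 = 2^5*3^1 *19^1*23^1 *433^1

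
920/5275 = 184/1055 = 0.17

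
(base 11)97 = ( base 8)152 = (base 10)106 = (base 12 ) 8A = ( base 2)1101010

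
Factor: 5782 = 2^1*7^2*59^1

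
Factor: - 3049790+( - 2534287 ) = - 3^2*37^1 * 41^1*409^1 = - 5584077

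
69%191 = 69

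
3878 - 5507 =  - 1629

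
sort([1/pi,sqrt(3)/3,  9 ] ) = [ 1/pi, sqrt( 3)/3 , 9]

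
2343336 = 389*6024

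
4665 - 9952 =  - 5287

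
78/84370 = 3/3245 = 0.00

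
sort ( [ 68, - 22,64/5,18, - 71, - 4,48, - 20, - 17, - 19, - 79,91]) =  [ - 79, - 71, - 22, - 20, - 19, - 17, - 4,64/5,18, 48,68,91]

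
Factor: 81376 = 2^5*2543^1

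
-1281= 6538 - 7819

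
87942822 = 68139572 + 19803250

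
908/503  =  1 + 405/503= 1.81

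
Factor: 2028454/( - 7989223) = - 2^1*11^ ( - 1)*31^1*367^( - 1) * 1979^( - 1 )*32717^1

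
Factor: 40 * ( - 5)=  - 2^3*5^2 = - 200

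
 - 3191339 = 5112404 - 8303743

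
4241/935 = 4241/935 = 4.54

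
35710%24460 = 11250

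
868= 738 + 130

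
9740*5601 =54553740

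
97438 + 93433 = 190871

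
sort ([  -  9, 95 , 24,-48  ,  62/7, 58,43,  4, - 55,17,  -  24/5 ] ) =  [-55,- 48,-9,-24/5,4,62/7,17,24, 43,58 , 95 ]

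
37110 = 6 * 6185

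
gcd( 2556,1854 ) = 18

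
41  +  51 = 92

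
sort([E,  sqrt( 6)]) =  [ sqrt( 6 ),E]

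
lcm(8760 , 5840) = 17520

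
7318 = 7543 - 225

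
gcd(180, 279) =9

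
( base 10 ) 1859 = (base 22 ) 3ib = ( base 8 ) 3503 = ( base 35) 1i4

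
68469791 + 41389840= 109859631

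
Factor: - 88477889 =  - 19^1*1613^1*2887^1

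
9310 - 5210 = 4100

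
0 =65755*0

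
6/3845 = 6/3845 = 0.00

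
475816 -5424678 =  - 4948862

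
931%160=131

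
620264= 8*77533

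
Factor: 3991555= 5^1*41^1*19471^1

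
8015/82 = 8015/82 = 97.74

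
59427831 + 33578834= 93006665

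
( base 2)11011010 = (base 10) 218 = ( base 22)9k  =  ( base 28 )7m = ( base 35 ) 68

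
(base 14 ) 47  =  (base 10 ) 63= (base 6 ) 143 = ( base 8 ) 77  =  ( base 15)43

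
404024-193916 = 210108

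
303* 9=2727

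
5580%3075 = 2505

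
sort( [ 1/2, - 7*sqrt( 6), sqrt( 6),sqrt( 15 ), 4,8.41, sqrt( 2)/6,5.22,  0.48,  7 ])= [ - 7*sqrt(6), sqrt( 2)/6  ,  0.48, 1/2, sqrt(6), sqrt( 15 ),4, 5.22 , 7, 8.41 ] 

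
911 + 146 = 1057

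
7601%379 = 21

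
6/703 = 6/703 = 0.01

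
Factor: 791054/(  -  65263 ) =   -  2^1*17^( - 1)*41^1*349^(  -  1)*877^1=- 71914/5933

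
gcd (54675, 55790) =5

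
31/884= 31/884=   0.04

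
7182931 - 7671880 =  - 488949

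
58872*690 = 40621680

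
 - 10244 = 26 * ( - 394) 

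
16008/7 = 16008/7 = 2286.86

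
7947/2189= 3+1380/2189  =  3.63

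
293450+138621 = 432071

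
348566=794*439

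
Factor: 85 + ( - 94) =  - 3^2 = - 9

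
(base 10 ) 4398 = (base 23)875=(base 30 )4QI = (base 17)F3C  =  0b1000100101110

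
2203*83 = 182849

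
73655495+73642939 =147298434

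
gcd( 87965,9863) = 1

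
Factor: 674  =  2^1*337^1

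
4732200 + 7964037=12696237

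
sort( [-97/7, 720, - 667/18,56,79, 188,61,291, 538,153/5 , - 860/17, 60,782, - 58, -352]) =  [ - 352, - 58 , - 860/17, - 667/18, - 97/7,153/5, 56,60, 61, 79,188,291,  538,720,782]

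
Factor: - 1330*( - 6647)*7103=2^1*5^1*7^1*17^2*19^1 * 23^1*7103^1= 62794142530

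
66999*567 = 37988433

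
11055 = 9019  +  2036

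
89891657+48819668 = 138711325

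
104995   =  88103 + 16892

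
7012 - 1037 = 5975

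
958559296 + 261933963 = 1220493259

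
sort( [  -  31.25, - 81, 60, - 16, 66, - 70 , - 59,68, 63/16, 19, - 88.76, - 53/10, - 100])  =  [ - 100, - 88.76, - 81, - 70, - 59, - 31.25, - 16, - 53/10,63/16, 19, 60, 66, 68 ]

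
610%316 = 294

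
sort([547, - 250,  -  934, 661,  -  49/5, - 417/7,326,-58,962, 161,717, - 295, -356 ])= [-934, - 356, - 295,-250, - 417/7, - 58, - 49/5,161, 326, 547, 661, 717,  962]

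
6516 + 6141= 12657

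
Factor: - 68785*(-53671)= 5^1  *  191^1*281^1 * 13757^1  =  3691759735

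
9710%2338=358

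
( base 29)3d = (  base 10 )100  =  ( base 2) 1100100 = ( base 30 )3A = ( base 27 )3J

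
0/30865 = 0 = 0.00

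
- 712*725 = -516200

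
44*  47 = 2068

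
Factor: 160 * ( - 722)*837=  - 96690240 = - 2^6*3^3*5^1*19^2*31^1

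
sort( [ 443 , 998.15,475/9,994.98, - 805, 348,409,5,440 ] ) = [-805,5,475/9, 348,409,  440,443,994.98,998.15]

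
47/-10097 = - 47/10097 = - 0.00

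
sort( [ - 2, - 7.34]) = [ - 7.34, - 2] 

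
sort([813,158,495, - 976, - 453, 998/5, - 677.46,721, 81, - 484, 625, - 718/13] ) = [ - 976,  -  677.46, - 484,-453, - 718/13, 81, 158 , 998/5, 495, 625, 721, 813 ] 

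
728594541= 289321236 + 439273305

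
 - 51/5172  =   - 1 + 1707/1724 = -0.01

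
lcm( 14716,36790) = 73580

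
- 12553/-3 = 4184+1/3 = 4184.33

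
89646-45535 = 44111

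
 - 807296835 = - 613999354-193297481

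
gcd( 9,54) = 9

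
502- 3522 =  - 3020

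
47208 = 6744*7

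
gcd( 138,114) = 6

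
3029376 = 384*7889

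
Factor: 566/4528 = 1/8 =2^( - 3 )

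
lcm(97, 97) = 97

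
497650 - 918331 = -420681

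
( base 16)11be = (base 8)10676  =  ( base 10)4542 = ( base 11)345a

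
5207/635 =8+1/5 = 8.20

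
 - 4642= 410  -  5052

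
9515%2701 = 1412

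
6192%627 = 549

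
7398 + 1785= 9183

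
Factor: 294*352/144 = 2156/3 = 2^2 * 3^( - 1)*7^2*11^1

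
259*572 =148148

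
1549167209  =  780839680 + 768327529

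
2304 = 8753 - 6449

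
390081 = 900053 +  - 509972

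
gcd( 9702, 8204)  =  14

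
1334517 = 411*3247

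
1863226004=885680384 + 977545620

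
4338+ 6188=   10526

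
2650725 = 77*34425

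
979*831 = 813549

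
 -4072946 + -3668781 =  - 7741727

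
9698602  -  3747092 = 5951510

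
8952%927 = 609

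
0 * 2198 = 0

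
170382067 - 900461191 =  - 730079124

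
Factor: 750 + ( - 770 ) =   -  2^2*5^1 = - 20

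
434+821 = 1255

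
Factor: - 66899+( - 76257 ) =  - 2^2*13^1*2753^1 = - 143156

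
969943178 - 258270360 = 711672818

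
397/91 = 4  +  33/91 = 4.36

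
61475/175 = 2459/7=351.29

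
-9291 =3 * (- 3097)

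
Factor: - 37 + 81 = 44 = 2^2 * 11^1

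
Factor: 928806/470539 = 2^1 * 3^1*283^1*547^1*470539^(-1)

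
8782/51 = 172 + 10/51 = 172.20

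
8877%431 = 257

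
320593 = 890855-570262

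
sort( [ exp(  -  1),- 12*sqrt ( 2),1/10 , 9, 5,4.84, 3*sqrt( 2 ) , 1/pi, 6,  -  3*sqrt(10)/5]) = [ - 12*sqrt(2), - 3*sqrt( 10)/5,1/10,1/pi, exp( - 1), 3*sqrt( 2), 4.84,  5,6,9 ]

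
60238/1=60238 = 60238.00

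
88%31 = 26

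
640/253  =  2 + 134/253=2.53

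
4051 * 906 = 3670206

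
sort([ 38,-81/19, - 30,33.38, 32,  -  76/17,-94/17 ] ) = [ - 30, - 94/17, - 76/17,  -  81/19,  32, 33.38,38]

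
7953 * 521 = 4143513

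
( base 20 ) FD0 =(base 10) 6260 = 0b1100001110100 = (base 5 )200020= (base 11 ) 4781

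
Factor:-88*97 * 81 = -691416 = - 2^3*3^4*11^1*97^1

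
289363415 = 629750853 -340387438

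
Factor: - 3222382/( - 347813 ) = 2^1*443^1 * 3637^1*347813^( - 1)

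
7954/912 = 3977/456 = 8.72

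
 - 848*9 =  - 7632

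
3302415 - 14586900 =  - 11284485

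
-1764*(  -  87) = 153468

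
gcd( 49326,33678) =6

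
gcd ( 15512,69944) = 56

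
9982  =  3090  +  6892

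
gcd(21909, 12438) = 3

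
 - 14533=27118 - 41651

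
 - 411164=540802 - 951966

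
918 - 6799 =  - 5881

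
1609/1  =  1609 = 1609.00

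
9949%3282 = 103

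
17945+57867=75812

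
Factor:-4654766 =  - 2^1*2327383^1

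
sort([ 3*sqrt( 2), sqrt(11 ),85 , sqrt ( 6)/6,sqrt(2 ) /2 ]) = [sqrt( 6)/6, sqrt(2 )/2,sqrt (11 ),  3*sqrt( 2 ),85]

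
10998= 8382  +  2616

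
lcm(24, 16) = 48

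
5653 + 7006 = 12659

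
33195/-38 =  - 874 + 17/38 = -873.55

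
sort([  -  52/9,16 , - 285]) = [ - 285, - 52/9,  16 ] 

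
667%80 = 27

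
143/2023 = 143/2023= 0.07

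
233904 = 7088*33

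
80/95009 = 80/95009 = 0.00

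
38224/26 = 1470 + 2/13 = 1470.15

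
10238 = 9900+338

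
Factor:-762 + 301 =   -  461=   - 461^1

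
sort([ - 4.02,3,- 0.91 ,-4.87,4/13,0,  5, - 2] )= [ - 4.87 ,-4.02,  -  2,-0.91, 0,4/13,3,5]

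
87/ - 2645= -87/2645= - 0.03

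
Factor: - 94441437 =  - 3^3*131^1 *26701^1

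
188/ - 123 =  - 188/123 = - 1.53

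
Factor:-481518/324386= -3^3*37^1*673^( - 1) = - 999/673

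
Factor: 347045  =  5^1*31^1*2239^1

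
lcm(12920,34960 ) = 594320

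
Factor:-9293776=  - 2^4*73^2*109^1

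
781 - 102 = 679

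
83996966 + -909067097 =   -  825070131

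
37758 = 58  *651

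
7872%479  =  208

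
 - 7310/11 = -7310/11= - 664.55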